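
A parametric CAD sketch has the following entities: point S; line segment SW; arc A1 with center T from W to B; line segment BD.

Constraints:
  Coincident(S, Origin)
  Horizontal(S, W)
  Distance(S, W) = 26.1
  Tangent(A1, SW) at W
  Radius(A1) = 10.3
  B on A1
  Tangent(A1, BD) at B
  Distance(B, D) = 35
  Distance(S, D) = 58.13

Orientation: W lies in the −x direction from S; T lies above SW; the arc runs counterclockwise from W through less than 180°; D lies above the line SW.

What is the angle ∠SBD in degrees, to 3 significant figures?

165°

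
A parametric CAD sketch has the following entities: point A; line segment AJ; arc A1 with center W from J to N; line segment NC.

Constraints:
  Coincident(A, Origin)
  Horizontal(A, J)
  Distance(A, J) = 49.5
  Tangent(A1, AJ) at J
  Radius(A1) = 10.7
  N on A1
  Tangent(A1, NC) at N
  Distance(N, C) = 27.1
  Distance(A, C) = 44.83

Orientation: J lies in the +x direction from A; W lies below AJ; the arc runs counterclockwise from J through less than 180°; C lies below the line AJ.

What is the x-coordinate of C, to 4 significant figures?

30.54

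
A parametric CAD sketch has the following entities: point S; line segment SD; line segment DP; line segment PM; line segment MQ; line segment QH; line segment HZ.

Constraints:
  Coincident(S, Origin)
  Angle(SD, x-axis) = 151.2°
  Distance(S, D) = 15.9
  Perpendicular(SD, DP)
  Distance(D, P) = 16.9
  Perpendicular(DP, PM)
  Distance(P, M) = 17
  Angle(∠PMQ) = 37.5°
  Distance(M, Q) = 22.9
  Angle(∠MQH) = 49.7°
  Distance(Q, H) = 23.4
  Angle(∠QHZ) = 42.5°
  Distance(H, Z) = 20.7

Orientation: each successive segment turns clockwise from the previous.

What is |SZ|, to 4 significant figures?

10.75

S is at the origin; SD runs at 151.2° with length 15.9, so D = (-13.93, 7.660). The perpendicularity gives DP at right angles to SD, so DP runs at 61.20°; with |DP| = 16.9, P = (-5.792, 22.47). DP is perpendicular to PM, so PM runs at -28.80°; with |PM| = 17.0, M = (9.106, 14.28). ∠PMQ = 37.5° gives MQ at -171.3° from the x-axis; with |MQ| = 22.9, Q = (-13.53, 10.82). ∠MQH = 49.7° gives QH at 58.40° from the x-axis; with |QH| = 23.4, H = (-1.270, 30.75). ∠QHZ = 42.5° gives HZ at -79.10° from the x-axis; with |HZ| = 20.7, Z = (2.645, 10.42). Then |SZ| = |Z − S| = 10.75.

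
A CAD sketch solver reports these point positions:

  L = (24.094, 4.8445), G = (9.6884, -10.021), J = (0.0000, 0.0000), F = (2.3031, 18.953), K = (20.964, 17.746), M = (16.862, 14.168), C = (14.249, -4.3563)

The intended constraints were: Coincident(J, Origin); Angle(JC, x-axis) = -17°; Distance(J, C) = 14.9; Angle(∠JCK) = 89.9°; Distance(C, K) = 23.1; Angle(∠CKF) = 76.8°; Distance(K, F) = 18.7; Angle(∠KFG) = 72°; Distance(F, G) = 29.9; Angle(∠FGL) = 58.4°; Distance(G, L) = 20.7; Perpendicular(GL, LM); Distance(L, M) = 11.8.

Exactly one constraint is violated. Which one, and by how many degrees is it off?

Perpendicular(GL, LM) — off by 8.10°.

J = (0.00, 0.00) ✓; JC at -17.00° ✓; |JC| = 14.90 ✓; ∠JCK = 89.90° ✓; |CK| = 23.10 ✓; ∠CKF = 76.80° ✓; |KF| = 18.70 ✓; ∠KFG = 72.00° ✓; |FG| = 29.90 ✓; ∠FGL = 58.40° ✓; |GL| = 20.70 ✓; ∠(GL, LM) = 81.90° ✗; |LM| = 11.80 ✓.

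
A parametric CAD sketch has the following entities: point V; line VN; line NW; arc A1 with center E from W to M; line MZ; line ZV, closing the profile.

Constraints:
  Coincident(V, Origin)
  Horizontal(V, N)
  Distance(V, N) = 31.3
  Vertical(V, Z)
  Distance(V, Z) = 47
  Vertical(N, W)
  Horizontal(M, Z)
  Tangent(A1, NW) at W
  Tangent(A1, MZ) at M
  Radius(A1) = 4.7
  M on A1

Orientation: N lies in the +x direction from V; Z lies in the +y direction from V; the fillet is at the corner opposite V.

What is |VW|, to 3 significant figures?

52.6

V is at the origin; V and N share the same y with |VN| = 31.3 and N on the +x side, so N = (31.3, 0.00). VZ is vertical with |VZ| = 47.0 and Z on the +y side, so Z = (0.00, 47.0). The virtual corner opposite V is at (31.3, 47.0). Tangency of A1 to NW means the radius EW is perpendicular to NW and the tangent condition forces EM to be normal to MZ, with radius 4.7, so the center E sits 4.7 in from both sides at E = (26.6, 42.3). That places the tangent points at W = (31.3, 42.3) on NW and M = (26.6, 47.0) on MZ. Then |VW| = |W − V| = 52.6.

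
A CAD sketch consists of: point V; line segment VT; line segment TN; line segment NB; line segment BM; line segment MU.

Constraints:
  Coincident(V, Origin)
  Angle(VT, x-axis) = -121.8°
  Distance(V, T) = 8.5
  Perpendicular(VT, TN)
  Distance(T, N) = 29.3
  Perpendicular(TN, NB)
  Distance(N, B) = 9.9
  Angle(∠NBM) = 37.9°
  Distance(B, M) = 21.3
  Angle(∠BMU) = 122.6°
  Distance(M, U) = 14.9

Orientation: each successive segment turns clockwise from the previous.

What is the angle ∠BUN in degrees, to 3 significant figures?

6.43°

V is at the origin; VT runs at -121.8° with length 8.5, so T = (-4.48, -7.22). VT is perpendicular to TN, so TN runs at 148°; with |TN| = 29.3, N = (-29.4, 8.22). The perpendicularity gives NB at right angles to TN, so NB runs at 58.2°; with |NB| = 9.9, B = (-24.2, 16.6). ∠NBM = 37.9° gives BM at -83.9° from the x-axis; with |BM| = 21.3, M = (-21.9, -4.55). ∠BMU = 122.6° gives MU at -141° from the x-axis; with |MU| = 14.9, U = (-33.5, -13.9). Then cos ∠BUN = UB·UN / (|UB||UN|), giving 6.43°.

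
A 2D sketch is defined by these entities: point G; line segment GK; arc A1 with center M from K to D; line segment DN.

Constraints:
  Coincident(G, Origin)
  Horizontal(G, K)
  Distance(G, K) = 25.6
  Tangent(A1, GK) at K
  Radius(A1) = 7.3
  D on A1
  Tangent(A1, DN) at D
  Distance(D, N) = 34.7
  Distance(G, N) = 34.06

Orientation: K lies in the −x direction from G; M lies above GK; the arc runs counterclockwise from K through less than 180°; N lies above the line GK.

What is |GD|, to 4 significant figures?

19.59

Checks: |GK| = 25.60 ✓; |MD| = 7.300 ✓; ∠(MD, DN) = 90.00° ✓; |DN| = 34.70 ✓; |GN| = 34.06 ✓.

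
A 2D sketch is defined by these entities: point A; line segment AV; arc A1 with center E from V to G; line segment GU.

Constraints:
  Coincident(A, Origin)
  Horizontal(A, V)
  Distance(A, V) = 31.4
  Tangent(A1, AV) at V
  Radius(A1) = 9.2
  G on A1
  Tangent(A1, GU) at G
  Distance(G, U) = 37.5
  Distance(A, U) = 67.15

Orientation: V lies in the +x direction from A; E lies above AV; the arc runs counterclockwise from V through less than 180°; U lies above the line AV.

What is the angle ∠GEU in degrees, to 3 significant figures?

76.2°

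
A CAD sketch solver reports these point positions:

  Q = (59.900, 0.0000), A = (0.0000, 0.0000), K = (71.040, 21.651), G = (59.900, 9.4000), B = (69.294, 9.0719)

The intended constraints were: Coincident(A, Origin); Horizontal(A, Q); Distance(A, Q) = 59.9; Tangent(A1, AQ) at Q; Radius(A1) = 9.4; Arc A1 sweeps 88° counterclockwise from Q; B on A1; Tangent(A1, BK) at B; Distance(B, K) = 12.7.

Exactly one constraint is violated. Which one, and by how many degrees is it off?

Tangent(A1, BK) at B — off by 5.90°.

A = (0.00, 0.00) ✓; A.y = 0.00, Q.y = 0.00 ✓; |AQ| = 59.90 ✓; ∠(GQ, QA) = 90.00° ✓; |GQ| = 9.400 ✓; bearing(G→B) − bearing(G→Q) = 88.00° ✓; |GB| = 9.400 ✓; ∠(GB, BK) = 95.90° ✗; |BK| = 12.70 ✓.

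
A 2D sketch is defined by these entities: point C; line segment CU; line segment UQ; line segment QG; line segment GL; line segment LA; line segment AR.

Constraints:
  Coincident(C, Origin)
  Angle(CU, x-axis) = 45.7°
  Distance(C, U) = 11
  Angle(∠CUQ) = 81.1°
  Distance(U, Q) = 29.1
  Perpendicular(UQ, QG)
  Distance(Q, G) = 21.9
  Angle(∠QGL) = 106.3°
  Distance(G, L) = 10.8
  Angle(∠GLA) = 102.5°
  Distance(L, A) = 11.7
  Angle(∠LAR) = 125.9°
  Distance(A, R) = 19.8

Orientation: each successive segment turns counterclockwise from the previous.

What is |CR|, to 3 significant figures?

24.3

C is at the origin; CU runs at 45.7° with length 11.0, so U = (7.68, 7.87). ∠CUQ = 81.1° gives UQ at 145° from the x-axis; with |UQ| = 29.1, Q = (-16.0, 24.7). The perpendicularity gives QG at right angles to UQ, so QG runs at -125°; with |QG| = 21.9, G = (-28.7, 6.88). ∠QGL = 106.3° gives GL at -51.7° from the x-axis; with |GL| = 10.8, L = (-22.0, -1.60). ∠GLA = 102.5° gives LA at 25.8° from the x-axis; with |LA| = 11.7, A = (-11.5, 3.50). ∠LAR = 125.9° gives AR at 79.9° from the x-axis; with |AR| = 19.8, R = (-8.02, 23.0). Then |CR| = |R − C| = 24.3.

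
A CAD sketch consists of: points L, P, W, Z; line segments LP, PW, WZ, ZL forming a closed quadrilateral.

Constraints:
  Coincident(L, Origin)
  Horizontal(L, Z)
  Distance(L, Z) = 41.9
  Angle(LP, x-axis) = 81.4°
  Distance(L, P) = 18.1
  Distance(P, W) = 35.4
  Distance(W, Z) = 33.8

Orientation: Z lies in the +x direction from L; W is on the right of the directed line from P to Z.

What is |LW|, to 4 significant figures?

20.30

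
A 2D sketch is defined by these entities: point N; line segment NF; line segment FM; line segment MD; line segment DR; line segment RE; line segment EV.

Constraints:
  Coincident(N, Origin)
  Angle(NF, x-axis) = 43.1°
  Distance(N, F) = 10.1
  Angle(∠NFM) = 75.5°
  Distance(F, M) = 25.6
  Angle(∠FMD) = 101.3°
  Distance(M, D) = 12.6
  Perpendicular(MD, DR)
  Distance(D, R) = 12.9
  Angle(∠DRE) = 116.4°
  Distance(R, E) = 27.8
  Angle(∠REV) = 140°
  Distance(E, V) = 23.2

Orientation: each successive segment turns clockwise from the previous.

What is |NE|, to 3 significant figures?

17.4

MD is perpendicular to DR, so DR runs at 130°; with |DR| = 12.9, R = (1.69, -13.8). ∠DRE = 116.4° gives RE at 66.3° from the x-axis; with |RE| = 27.8, E = (12.9, 11.7). Then |NE| = |E − N| = 17.4.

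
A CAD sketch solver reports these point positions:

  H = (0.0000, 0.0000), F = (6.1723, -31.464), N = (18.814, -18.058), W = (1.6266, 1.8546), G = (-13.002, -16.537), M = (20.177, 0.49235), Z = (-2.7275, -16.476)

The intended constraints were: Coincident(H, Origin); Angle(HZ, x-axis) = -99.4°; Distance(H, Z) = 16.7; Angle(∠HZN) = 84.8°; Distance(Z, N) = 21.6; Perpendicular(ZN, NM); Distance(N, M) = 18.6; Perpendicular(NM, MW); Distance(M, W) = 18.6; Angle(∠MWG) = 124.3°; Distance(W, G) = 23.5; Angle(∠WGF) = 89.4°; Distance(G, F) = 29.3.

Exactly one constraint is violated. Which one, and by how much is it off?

Distance(G, F) = 29.3 — off by 5.00.

H = (0.00, 0.00) ✓; HZ at -99.40° ✓; |HZ| = 16.70 ✓; ∠HZN = 84.80° ✓; |ZN| = 21.60 ✓; ∠(ZN, NM) = 90.00° ✓; |NM| = 18.60 ✓; ∠(NM, MW) = 90.00° ✓; |MW| = 18.60 ✓; ∠MWG = 124.3° ✓; |WG| = 23.50 ✓; ∠WGF = 89.40° ✓; |GF| = 24.30 ✗.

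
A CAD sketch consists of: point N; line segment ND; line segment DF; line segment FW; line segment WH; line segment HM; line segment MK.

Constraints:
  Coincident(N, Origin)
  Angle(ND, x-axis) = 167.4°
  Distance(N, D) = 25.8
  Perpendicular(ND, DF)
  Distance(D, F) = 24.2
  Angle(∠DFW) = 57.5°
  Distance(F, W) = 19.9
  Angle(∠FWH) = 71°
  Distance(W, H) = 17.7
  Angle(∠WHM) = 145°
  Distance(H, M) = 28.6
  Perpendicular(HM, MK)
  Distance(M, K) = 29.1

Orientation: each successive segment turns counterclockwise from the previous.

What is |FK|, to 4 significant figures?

27.96

∠WHM = 145.0° gives HM at 163.9° from the x-axis; with |HM| = 28.6, M = (-50.34, 10.49). HM ⟂ MK, so MK runs at -106.1°; with |MK| = 29.1, K = (-58.41, -17.47). Then |FK| = |K − F| = 27.96.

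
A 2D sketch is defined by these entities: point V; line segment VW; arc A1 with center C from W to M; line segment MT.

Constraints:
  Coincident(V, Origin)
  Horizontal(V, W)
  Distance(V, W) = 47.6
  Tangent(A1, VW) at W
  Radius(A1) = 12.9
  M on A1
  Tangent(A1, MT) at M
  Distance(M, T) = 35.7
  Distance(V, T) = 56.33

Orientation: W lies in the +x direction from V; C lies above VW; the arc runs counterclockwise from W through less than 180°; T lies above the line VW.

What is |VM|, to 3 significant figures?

60.8

V is at the origin; VW is horizontal with |VW| = 47.6 and W on the +x side, so W = (47.6, 0.00). Tangency of A1 to VW means the radius CW is perpendicular to VW, so C = W + (0, 12.9) = (47.6, 12.9). Since CM ⟂ MT (tangency), |CT| = √(12.9² + 35.7²) = 38.0 regardless of where M sits on A1. So T lies on both circle(V, 56.33) and circle(C, 38.0); the above-VW intersection is T = (31.0, 47.0). M is the foot of the tangent from T: M = (56.6, 22.1).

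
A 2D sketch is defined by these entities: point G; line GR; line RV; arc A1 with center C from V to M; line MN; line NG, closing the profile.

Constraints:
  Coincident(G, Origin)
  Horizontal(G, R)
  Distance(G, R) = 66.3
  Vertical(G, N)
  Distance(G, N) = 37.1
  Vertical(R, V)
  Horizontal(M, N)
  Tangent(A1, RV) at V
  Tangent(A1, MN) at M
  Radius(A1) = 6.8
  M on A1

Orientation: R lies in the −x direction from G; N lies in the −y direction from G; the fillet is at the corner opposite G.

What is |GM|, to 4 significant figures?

70.12

G is at the origin; GR is horizontal with |GR| = 66.3 and R on the −x side, so R = (-66.30, 0.000). G and N share the same x with |GN| = 37.1 and N on the −y side, so N = (0.000, -37.10). The virtual corner opposite G is at (-66.30, -37.10). The tangent condition forces CV to be normal to RV and A1 meets MN tangentially, so CM is at right angles to MN, with radius 6.8, so the center C sits 6.8 in from both sides at C = (-59.50, -30.30). That places the tangent points at V = (-66.30, -30.30) on RV and M = (-59.50, -37.10) on MN. Then |GM| = |M − G| = 70.12.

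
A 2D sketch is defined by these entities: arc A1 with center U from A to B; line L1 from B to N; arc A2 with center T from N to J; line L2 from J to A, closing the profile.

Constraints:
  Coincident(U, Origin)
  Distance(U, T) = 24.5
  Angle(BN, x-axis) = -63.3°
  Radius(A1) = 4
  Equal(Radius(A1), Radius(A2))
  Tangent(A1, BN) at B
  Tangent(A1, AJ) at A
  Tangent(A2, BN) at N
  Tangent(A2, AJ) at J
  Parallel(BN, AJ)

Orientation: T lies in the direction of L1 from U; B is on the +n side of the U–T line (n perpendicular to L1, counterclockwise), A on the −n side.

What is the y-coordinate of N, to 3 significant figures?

-20.1

The slot axis is L1's direction at -63.3°, so u = (cos -63.3°, sin -63.3°) = (0.449, -0.893) and n = (−sin -63.3°, cos -63.3°) = (0.893, 0.449). U is at the origin and T lies 24.5 along u from U, so T = 24.5·u = (11.0, -21.9). Tangency of A1 to both parallel lines with radius 4.0 puts B and A at U ± 4.0·n: B = (3.57, 1.80), A = (-3.57, -1.80). Equal radii place N and J the same way about T: N = T + 4.0·n = (14.6, -20.1), J = T − 4.0·n = (7.43, -23.7). So N.y = -20.1.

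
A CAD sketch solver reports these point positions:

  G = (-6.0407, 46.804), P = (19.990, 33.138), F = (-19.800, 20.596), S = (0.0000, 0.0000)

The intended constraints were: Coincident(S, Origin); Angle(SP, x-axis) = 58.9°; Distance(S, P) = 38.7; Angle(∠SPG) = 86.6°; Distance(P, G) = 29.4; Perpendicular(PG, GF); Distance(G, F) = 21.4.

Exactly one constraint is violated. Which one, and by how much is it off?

Distance(G, F) = 21.4 — off by 8.20.

S = (0.00, 0.00) ✓; SP at 58.90° ✓; |SP| = 38.70 ✓; ∠SPG = 86.60° ✓; |PG| = 29.40 ✓; ∠(PG, GF) = 90.00° ✓; |GF| = 29.60 ✗.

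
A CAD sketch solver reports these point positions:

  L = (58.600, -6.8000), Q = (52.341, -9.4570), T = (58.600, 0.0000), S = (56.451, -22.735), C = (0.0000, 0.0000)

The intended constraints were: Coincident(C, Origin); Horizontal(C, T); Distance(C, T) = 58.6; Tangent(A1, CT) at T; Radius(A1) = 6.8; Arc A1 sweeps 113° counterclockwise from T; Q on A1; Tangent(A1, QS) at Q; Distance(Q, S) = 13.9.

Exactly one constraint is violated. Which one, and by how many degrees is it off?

Tangent(A1, QS) at Q — off by 5.80°.

C = (0.00, 0.00) ✓; C.y = 0.00, T.y = 0.00 ✓; |CT| = 58.60 ✓; ∠(LT, TC) = 90.00° ✓; |LT| = 6.800 ✓; bearing(L→Q) − bearing(L→T) = 113.0° ✓; |LQ| = 6.800 ✓; ∠(LQ, QS) = 95.80° ✗; |QS| = 13.90 ✓.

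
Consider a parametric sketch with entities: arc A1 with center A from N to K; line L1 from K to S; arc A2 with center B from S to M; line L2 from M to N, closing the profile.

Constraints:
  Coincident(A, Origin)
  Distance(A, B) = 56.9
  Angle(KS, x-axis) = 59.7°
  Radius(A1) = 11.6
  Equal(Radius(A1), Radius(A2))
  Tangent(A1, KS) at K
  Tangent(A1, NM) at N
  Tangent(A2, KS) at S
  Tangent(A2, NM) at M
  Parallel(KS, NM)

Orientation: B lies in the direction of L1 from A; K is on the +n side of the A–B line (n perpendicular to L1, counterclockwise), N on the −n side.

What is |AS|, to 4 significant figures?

58.07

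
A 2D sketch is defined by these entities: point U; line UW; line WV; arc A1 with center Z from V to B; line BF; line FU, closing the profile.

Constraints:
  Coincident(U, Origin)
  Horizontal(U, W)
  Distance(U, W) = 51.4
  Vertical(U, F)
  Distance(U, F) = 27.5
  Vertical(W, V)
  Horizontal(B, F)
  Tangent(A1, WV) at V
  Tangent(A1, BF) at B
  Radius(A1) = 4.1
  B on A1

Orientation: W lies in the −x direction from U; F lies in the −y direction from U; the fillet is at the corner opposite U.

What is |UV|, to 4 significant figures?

56.48

U is at the origin; UW is horizontal with |UW| = 51.4 and W on the −x side, so W = (-51.40, 0.000). UF is vertical with |UF| = 27.5 and F on the −y side, so F = (0.000, -27.50). The virtual corner opposite U is at (-51.40, -27.50). Tangency of A1 to WV means the radius ZV is perpendicular to WV and A1 meets BF tangentially, so ZB is at right angles to BF, with radius 4.1, so the center Z sits 4.1 in from both sides at Z = (-47.30, -23.40). That places the tangent points at V = (-51.40, -23.40) on WV and B = (-47.30, -27.50) on BF. Then |UV| = |V − U| = 56.48.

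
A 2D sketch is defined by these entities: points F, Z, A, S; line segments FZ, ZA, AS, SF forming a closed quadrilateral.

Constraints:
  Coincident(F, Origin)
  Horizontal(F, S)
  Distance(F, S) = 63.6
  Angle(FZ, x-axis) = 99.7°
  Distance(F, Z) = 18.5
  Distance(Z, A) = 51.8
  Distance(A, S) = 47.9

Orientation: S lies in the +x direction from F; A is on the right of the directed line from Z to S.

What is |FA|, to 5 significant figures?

35.198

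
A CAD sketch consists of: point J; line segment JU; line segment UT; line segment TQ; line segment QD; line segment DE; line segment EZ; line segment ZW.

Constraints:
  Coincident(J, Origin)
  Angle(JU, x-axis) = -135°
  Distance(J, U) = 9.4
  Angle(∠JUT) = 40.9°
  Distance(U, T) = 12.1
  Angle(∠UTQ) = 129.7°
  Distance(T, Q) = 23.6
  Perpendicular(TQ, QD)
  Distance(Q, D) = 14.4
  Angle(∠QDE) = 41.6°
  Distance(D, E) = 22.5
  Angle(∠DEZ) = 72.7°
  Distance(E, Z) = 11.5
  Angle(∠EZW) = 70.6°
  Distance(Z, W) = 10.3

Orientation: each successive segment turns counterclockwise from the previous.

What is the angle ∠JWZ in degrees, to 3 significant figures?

99.3°

J is at the origin; JU runs at -135.0° with length 9.4, so U = (-6.65, -6.65). ∠JUT = 40.9° gives UT at 4.10° from the x-axis; with |UT| = 12.1, T = (5.42, -5.78). ∠UTQ = 129.7° gives TQ at 54.4° from the x-axis; with |TQ| = 23.6, Q = (19.2, 13.4). The perpendicularity gives QD at right angles to TQ, so QD runs at 144°; with |QD| = 14.4, D = (7.45, 21.8). ∠QDE = 41.6° gives DE at -77.2° from the x-axis; with |DE| = 22.5, E = (12.4, -0.151). ∠DEZ = 72.7° gives EZ at 30.1° from the x-axis; with |EZ| = 11.5, Z = (22.4, 5.62). ∠EZW = 70.6° gives ZW at 140° from the x-axis; with |ZW| = 10.3, W = (14.6, 12.3). Then cos ∠JWZ = WJ·WZ / (|WJ||WZ|), giving 99.3°.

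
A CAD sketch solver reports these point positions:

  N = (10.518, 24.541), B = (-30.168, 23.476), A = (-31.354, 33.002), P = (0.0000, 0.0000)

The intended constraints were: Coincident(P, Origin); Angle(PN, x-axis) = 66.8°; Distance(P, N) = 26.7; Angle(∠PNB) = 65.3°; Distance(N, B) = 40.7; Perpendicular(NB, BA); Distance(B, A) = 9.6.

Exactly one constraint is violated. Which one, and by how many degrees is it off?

Perpendicular(NB, BA) — off by 5.60°.

P = (0.00, 0.00) ✓; PN at 66.80° ✓; |PN| = 26.70 ✓; ∠PNB = 65.30° ✓; |NB| = 40.70 ✓; ∠(NB, BA) = 84.40° ✗; |BA| = 9.600 ✓.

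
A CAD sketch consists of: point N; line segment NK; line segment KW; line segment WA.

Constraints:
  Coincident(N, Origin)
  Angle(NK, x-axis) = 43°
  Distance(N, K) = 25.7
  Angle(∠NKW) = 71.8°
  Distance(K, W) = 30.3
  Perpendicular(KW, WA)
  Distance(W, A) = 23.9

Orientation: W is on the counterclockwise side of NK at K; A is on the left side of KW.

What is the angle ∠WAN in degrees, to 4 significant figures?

91.32°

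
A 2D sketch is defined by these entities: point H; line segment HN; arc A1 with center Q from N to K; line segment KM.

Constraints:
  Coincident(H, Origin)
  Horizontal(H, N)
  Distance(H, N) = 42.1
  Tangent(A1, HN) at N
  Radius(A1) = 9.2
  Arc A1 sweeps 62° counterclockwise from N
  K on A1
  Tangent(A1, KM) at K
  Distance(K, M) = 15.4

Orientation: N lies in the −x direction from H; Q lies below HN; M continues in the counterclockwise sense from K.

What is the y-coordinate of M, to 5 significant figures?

-18.478

On A1, N sits at bearing 90° from Q; a 62° counterclockwise sweep puts K at bearing 152°, so K = Q + 9.2·(cos 152°, sin 152°) = (-50.223, -4.8809). Tangency of A1 to KM means the radius QK is perpendicular to KM, so KM runs along (−sin 152°, cos 152°); with |KM| = 15.4, M = (-57.453, -18.478). So M.y = -18.478.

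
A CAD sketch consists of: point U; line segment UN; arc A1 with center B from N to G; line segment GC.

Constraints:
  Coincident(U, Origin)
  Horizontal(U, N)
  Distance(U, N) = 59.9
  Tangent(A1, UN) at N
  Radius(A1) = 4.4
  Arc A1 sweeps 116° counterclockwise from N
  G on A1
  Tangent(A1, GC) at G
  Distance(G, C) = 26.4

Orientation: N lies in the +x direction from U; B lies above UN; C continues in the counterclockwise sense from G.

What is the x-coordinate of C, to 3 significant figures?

52.3

U is at the origin; UN is horizontal with |UN| = 59.9 and N on the +x side, so N = (59.9, 0.00). Since A1 is tangent to UN there, BN ⟂ UN, so B = N + (0, 4.4) = (59.9, 4.40). On A1, N sits at bearing -90° from B; a 116° counterclockwise sweep puts G at bearing 26°, so G = B + 4.4·(cos 26°, sin 26°) = (63.9, 6.33). Tangency of A1 to GC means the radius BG is perpendicular to GC, so GC runs along (−sin 26°, cos 26°); with |GC| = 26.4, C = (52.3, 30.1). So C.x = 52.3.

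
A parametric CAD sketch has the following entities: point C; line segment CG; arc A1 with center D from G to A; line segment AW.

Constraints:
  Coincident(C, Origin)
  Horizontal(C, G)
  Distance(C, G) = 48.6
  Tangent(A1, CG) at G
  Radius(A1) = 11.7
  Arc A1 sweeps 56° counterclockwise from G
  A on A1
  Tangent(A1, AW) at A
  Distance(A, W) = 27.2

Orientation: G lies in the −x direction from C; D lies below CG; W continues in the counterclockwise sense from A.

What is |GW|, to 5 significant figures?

37.258

C is at the origin; CG is horizontal with |CG| = 48.6 and G on the −x side, so G = (-48.600, 0.0000). Since A1 is tangent to CG there, DG ⟂ CG, so D = G + (0, -11.7) = (-48.600, -11.700). On A1, G sits at bearing 90° from D; a 56° counterclockwise sweep puts A at bearing 146°, so A = D + 11.7·(cos 146°, sin 146°) = (-58.300, -5.1574). The tangent condition forces DA to be normal to AW, so AW runs along (−sin 146°, cos 146°); with |AW| = 27.2, W = (-73.510, -27.707). Then |GW| = |W − G| = 37.258.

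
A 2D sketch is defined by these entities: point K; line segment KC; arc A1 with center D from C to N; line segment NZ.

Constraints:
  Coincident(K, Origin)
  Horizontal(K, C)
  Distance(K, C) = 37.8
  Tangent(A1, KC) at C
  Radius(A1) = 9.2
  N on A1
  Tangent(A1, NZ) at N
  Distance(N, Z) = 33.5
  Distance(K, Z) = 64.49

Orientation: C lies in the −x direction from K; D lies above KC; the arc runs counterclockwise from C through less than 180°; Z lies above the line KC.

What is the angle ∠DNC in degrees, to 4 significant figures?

28.08°

K is at the origin; KC is horizontal with |KC| = 37.8 and C on the −x side, so C = (-37.80, 0.000). Since A1 is tangent to KC there, DC ⟂ KC, so D = C + (0, 9.2) = (-37.80, 9.200). Since DN ⟂ NZ (tangency), |DZ| = √(9.2² + 33.5²) = 34.74 regardless of where N sits on A1. So Z lies on both circle(K, 64.49) and circle(D, 34.74); the above-KC intersection is Z = (-48.81, 42.15). N is the foot of the tangent from Z: N = (-30.16, 14.32).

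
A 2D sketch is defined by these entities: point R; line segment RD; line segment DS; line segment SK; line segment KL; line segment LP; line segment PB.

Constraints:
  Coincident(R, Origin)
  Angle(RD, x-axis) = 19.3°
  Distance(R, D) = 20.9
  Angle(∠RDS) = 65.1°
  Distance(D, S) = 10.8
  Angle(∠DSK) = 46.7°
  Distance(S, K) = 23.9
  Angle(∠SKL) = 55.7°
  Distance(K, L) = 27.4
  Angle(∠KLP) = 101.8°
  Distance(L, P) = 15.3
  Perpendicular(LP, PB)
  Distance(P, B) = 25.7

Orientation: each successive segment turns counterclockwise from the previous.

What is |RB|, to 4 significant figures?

11.92

R is at the origin; RD runs at 19.3° with length 20.9, so D = (19.73, 6.908). ∠RDS = 65.1° gives DS at 134.2° from the x-axis; with |DS| = 10.8, S = (12.20, 14.65). ∠DSK = 46.7° gives SK at -92.50° from the x-axis; with |SK| = 23.9, K = (11.15, -9.227). ∠SKL = 55.7° gives KL at 31.80° from the x-axis; with |KL| = 27.4, L = (34.44, 5.212). ∠KLP = 101.8° gives LP at 110.0° from the x-axis; with |LP| = 15.3, P = (29.21, 19.59). The perpendicularity gives PB at right angles to LP, so PB runs at -160.0°; with |PB| = 25.7, B = (5.058, 10.80). Then |RB| = |B − R| = 11.92.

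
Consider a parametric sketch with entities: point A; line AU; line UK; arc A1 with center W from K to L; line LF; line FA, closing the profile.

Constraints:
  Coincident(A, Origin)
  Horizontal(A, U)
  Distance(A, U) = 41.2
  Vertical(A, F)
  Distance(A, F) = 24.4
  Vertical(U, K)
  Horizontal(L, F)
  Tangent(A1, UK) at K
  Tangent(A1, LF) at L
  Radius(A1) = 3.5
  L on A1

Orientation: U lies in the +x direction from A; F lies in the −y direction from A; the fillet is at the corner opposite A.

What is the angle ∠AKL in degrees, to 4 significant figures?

71.90°

A is at the origin; A and U share the same y with |AU| = 41.2 and U on the +x side, so U = (41.20, 0.000). AF is vertical with |AF| = 24.4 and F on the −y side, so F = (0.000, -24.40). The virtual corner opposite A is at (41.20, -24.40). Since A1 is tangent to UK there, WK ⟂ UK and A1 meets LF tangentially, so WL is at right angles to LF, with radius 3.5, so the center W sits 3.5 in from both sides at W = (37.70, -20.90). That places the tangent points at K = (41.20, -20.90) on UK and L = (37.70, -24.40) on LF. Then cos ∠AKL = KA·KL / (|KA||KL|), giving 71.90°.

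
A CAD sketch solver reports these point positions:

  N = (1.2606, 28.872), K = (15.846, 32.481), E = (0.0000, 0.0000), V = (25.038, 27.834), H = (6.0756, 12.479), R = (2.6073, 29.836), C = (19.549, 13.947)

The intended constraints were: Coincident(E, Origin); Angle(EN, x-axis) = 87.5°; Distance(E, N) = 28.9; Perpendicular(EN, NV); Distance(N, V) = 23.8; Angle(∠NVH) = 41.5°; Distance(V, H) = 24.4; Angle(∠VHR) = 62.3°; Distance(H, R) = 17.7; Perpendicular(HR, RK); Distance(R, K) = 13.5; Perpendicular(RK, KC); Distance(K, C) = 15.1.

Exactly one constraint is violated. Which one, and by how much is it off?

Distance(K, C) = 15.1 — off by 3.80.

E = (0.00, 0.00) ✓; EN at 87.50° ✓; |EN| = 28.90 ✓; ∠(EN, NV) = 90.00° ✓; |NV| = 23.80 ✓; ∠NVH = 41.50° ✓; |VH| = 24.40 ✓; ∠VHR = 62.30° ✓; |HR| = 17.70 ✓; ∠(HR, RK) = 90.00° ✓; |RK| = 13.50 ✓; ∠(RK, KC) = 90.00° ✓; |KC| = 18.90 ✗.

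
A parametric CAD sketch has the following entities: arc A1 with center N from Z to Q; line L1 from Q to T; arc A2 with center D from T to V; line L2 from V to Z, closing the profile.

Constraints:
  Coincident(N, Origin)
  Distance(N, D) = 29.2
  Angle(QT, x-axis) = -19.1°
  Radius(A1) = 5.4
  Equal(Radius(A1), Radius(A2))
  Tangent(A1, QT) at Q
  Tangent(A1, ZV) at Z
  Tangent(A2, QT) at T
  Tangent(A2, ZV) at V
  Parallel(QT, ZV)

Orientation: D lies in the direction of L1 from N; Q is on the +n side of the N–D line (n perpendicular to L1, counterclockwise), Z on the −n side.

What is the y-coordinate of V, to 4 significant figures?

-14.66

The slot axis is L1's direction at -19.1°, so u = (cos -19.1°, sin -19.1°) = (0.9449, -0.3272) and n = (−sin -19.1°, cos -19.1°) = (0.3272, 0.9449). N is at the origin and D lies 29.2 along u from N, so D = 29.2·u = (27.59, -9.555). Tangency of A1 to both parallel lines with radius 5.4 puts Q and Z at N ± 5.4·n: Q = (1.767, 5.103), Z = (-1.767, -5.103). Equal radii place T and V the same way about D: T = D + 5.4·n = (29.36, -4.452), V = D − 5.4·n = (25.83, -14.66). So V.y = -14.66.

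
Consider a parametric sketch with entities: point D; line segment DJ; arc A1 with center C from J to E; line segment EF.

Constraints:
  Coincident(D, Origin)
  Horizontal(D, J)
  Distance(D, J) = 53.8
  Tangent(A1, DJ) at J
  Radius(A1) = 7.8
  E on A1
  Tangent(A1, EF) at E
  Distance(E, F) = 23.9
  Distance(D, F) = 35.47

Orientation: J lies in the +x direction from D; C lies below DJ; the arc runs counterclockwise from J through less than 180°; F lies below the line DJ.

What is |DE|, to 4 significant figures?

48.68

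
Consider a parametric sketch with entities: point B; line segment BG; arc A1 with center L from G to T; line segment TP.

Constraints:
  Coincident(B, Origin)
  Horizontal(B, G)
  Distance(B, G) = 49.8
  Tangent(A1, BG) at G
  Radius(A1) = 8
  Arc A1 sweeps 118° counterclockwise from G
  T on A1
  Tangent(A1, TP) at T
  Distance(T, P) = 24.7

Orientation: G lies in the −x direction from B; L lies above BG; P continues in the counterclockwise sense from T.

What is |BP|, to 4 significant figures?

63.86

On A1, G sits at bearing -90° from L; a 118° counterclockwise sweep puts T at bearing 28°, so T = L + 8.0·(cos 28°, sin 28°) = (-42.74, 11.76). The tangent condition forces LT to be normal to TP, so TP runs along (−sin 28°, cos 28°); with |TP| = 24.7, P = (-54.33, 33.56). Then |BP| = |P − B| = 63.86.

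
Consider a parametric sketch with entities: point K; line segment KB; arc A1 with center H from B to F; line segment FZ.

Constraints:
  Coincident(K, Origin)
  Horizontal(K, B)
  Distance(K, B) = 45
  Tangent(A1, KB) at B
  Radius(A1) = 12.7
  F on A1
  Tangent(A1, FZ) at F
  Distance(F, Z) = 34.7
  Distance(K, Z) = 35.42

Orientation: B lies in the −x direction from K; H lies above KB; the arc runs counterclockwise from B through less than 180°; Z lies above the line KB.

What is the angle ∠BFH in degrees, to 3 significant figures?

63.7°

K is at the origin; K and B share the same y with |KB| = 45.0 and B on the −x side, so B = (-45.0, 0.00). A1 meets KB tangentially, so HB is at right angles to KB, so H = B + (0, 12.7) = (-45.0, 12.7). Since HF ⟂ FZ (tangency), |HZ| = √(12.7² + 34.7²) = 37.0 regardless of where F sits on A1. So Z lies on both circle(K, 35.42) and circle(H, 37.0); the above-KB intersection is Z = (-13.9, 32.6). F is the foot of the tangent from Z: F = (-34.9, 5.00).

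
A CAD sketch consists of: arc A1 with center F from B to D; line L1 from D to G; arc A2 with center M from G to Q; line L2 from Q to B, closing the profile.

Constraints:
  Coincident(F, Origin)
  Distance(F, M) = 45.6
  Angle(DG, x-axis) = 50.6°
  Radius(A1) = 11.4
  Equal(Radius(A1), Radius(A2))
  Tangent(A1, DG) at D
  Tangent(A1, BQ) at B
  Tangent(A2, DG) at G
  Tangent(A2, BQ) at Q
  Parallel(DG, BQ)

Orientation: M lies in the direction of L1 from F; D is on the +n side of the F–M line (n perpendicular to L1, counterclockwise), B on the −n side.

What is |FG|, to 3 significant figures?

47.0

The slot axis is L1's direction at 50.6°, so u = (cos 50.6°, sin 50.6°) = (0.635, 0.773) and n = (−sin 50.6°, cos 50.6°) = (-0.773, 0.635). F is at the origin and M lies 45.6 along u from F, so M = 45.6·u = (28.9, 35.2). Tangency of A1 to both parallel lines with radius 11.4 puts D and B at F ± 11.4·n: D = (-8.81, 7.24), B = (8.81, -7.24). Equal radii place G and Q the same way about M: G = M + 11.4·n = (20.1, 42.5), Q = M − 11.4·n = (37.8, 28.0). Then |FG| = |G − F| = 47.0.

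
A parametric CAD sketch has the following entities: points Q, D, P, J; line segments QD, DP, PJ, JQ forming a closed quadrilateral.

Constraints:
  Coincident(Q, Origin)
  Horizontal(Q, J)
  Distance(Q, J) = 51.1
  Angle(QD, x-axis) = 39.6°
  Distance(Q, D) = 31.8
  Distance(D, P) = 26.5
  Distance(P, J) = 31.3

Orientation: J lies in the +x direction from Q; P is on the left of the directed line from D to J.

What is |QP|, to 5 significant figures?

57.790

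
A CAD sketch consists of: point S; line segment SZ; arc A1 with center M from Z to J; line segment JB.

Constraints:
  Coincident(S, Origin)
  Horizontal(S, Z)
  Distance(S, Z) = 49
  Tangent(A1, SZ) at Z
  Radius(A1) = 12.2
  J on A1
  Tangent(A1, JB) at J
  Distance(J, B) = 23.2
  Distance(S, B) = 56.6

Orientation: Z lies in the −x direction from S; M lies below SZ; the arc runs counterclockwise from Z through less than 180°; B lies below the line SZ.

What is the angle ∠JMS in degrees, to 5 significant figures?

151.54°

Checks: |MJ| = 12.20 ✓; ∠(MJ, JB) = 90.00° ✓; |JB| = 23.20 ✓; |SB| = 56.60 ✓.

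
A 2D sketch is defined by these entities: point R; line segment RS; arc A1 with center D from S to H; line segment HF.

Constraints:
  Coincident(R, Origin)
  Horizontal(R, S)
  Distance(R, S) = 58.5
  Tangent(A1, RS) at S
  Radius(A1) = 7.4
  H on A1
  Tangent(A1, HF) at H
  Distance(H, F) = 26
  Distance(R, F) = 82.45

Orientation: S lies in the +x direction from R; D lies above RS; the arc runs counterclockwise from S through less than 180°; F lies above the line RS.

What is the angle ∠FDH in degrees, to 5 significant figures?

74.113°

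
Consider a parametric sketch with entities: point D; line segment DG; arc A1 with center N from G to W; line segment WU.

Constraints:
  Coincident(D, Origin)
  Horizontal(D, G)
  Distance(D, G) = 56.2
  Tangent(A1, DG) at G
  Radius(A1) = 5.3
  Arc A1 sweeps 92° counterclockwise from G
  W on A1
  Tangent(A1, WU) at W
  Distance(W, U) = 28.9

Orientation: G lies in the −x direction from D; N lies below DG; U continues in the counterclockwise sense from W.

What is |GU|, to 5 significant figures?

34.634

D is at the origin; D and G share the same y with |DG| = 56.2 and G on the −x side, so G = (-56.200, 0.0000). The tangent condition forces NG to be normal to DG, so N = G + (0, -5.3) = (-56.200, -5.3000). On A1, G sits at bearing 90° from N; a 92° counterclockwise sweep puts W at bearing 182°, so W = N + 5.3·(cos 182°, sin 182°) = (-61.497, -5.4850). Since A1 is tangent to WU there, NW ⟂ WU, so WU runs along (−sin 182°, cos 182°); with |WU| = 28.9, U = (-60.488, -34.367). Then |GU| = |U − G| = 34.634.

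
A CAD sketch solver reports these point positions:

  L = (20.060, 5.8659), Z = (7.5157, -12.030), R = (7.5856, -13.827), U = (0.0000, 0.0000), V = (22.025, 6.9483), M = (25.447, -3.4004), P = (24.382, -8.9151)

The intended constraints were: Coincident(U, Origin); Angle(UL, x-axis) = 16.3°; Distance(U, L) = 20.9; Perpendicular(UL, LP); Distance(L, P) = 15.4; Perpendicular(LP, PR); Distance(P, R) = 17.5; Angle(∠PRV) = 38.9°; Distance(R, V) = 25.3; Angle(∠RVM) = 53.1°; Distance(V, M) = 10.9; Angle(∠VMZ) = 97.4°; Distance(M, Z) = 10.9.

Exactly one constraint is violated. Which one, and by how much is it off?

Distance(M, Z) = 10.9 — off by 9.00.

U = (0.00, 0.00) ✓; UL at 16.30° ✓; |UL| = 20.90 ✓; ∠(UL, LP) = 90.00° ✓; |LP| = 15.40 ✓; ∠(LP, PR) = 90.00° ✓; |PR| = 17.50 ✓; ∠PRV = 38.90° ✓; |RV| = 25.30 ✓; ∠RVM = 53.10° ✓; |VM| = 10.90 ✓; ∠VMZ = 97.40° ✓; |MZ| = 19.90 ✗.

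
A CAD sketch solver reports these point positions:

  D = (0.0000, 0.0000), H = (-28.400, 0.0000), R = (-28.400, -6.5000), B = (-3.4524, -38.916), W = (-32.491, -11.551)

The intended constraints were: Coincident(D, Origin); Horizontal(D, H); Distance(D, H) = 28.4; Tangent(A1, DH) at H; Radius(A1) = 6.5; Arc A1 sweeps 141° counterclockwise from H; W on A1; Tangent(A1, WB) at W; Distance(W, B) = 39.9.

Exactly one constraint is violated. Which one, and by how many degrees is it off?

Tangent(A1, WB) at W — off by 4.30°.

D = (0.00, 0.00) ✓; D.y = 0.00, H.y = 0.00 ✓; |DH| = 28.40 ✓; ∠(RH, HD) = 90.00° ✓; |RH| = 6.500 ✓; bearing(R→W) − bearing(R→H) = 141.0° ✓; |RW| = 6.500 ✓; ∠(RW, WB) = 94.30° ✗; |WB| = 39.90 ✓.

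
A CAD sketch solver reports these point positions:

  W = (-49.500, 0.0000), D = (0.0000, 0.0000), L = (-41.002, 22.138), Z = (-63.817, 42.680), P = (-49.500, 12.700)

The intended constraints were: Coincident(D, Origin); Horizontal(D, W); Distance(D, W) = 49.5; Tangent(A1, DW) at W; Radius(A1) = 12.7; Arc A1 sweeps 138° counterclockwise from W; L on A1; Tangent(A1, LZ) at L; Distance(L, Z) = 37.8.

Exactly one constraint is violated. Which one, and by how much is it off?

Distance(L, Z) = 37.8 — off by 7.10.

D = (0.00, 0.00) ✓; D.y = 0.00, W.y = 0.00 ✓; |DW| = 49.50 ✓; ∠(PW, WD) = 90.00° ✓; |PW| = 12.70 ✓; bearing(P→L) − bearing(P→W) = 138.0° ✓; |PL| = 12.70 ✓; ∠(PL, LZ) = 90.00° ✓; |LZ| = 30.70 ✗.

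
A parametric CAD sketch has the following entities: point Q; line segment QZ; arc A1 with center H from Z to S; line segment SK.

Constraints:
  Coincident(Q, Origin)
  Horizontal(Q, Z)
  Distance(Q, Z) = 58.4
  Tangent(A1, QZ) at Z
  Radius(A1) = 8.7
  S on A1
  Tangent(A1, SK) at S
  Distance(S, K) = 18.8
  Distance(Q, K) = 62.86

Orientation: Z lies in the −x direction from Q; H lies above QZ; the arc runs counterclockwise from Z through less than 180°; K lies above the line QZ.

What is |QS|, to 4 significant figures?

51.34

Checks: |HS| = 8.700 ✓; ∠(HS, SK) = 90.00° ✓; |SK| = 18.80 ✓; |QK| = 62.86 ✓.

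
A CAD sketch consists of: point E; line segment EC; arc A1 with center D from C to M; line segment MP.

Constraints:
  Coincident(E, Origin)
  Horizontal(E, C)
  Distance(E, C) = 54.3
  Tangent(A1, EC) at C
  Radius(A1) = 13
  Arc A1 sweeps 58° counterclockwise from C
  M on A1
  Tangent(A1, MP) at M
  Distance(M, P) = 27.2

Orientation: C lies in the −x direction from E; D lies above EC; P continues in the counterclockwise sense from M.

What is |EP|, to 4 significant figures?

41.04

On A1, C sits at bearing -90° from D; a 58° counterclockwise sweep puts M at bearing -32°, so M = D + 13.0·(cos -32°, sin -32°) = (-43.28, 6.111). Tangency of A1 to MP means the radius DM is perpendicular to MP, so MP runs along (−sin -32°, cos -32°); with |MP| = 27.2, P = (-28.86, 29.18). Then |EP| = |P − E| = 41.04.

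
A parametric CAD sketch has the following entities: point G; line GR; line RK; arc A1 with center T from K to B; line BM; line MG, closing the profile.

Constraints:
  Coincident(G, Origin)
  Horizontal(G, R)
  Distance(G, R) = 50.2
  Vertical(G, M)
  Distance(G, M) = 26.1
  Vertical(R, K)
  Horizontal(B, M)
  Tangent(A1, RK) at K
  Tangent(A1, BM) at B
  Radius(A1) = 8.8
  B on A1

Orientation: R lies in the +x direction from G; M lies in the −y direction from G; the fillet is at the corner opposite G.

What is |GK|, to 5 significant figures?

53.097

G is at the origin; GR is horizontal with |GR| = 50.2 and R on the +x side, so R = (50.200, 0.0000). G and M share the same x with |GM| = 26.1 and M on the −y side, so M = (0.0000, -26.100). The virtual corner opposite G is at (50.200, -26.100). Tangency of A1 to RK means the radius TK is perpendicular to RK and tangency of A1 to BM means the radius TB is perpendicular to BM, with radius 8.8, so the center T sits 8.8 in from both sides at T = (41.400, -17.300). That places the tangent points at K = (50.200, -17.300) on RK and B = (41.400, -26.100) on BM. Then |GK| = |K − G| = 53.097.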